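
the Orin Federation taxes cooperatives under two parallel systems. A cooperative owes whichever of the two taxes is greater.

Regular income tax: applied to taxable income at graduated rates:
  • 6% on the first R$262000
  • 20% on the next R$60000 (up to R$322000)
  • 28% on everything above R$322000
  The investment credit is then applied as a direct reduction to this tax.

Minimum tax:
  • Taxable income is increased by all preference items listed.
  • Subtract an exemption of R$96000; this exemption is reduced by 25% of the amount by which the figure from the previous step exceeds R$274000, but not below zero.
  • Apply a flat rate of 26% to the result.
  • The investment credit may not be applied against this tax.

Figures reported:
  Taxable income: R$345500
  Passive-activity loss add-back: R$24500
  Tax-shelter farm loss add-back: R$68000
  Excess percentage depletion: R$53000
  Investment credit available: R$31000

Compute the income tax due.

R$116805

Minimum tax:
  Adjusted income: R$345500 + R$24500 + R$68000 + R$53000 = R$491000
  Exemption: R$96000 − 25% × (R$491000 − R$274000) = R$96000 − R$54250 = R$41750
  Base: R$491000 − R$41750 = R$449250
  R$449250 × 26% = R$116805

Regular income tax:
  R$262000 × 6% = R$15720
  R$60000 × 20% = R$12000
  R$23500 × 28% = R$6580
  → R$34300
  Less investment credit R$31000 → R$3300

R$116805 > R$3300, so the minimum tax is the binding amount.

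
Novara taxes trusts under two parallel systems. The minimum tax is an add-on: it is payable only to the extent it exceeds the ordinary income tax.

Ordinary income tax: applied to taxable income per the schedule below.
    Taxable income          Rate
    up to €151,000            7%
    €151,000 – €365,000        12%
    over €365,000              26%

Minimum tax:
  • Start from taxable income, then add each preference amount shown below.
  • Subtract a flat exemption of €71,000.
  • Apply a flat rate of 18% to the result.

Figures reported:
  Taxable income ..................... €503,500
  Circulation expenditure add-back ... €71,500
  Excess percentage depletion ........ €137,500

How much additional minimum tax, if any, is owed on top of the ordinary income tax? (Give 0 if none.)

€43,210

Ordinary income tax:
  €151,000 × 7% = €10,570
  €214,000 × 12% = €25,680
  €138,500 × 26% = €36,010
  → €72,260

Minimum tax:
  Adjusted income: €503,500 + €71,500 + €137,500 = €712,500
  Less exemption €71,000 → base €641,500
  €641,500 × 18% = €115,470

Excess of minimum tax over ordinary income tax: €115,470 − €72,260 = €43,210.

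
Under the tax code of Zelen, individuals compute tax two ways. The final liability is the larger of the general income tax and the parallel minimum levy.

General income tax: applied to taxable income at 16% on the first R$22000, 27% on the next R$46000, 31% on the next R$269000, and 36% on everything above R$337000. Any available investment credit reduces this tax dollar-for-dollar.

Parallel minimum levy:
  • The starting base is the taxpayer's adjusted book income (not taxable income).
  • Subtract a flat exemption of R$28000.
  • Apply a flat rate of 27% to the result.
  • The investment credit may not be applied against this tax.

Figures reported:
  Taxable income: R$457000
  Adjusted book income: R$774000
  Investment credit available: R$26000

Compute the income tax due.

Parallel minimum levy:
  Base (adjusted book income): R$774000
  Less exemption R$28000 → base R$746000
  R$746000 × 27% = R$201420

General income tax:
  R$22000 × 16% = R$3520
  R$46000 × 27% = R$12420
  R$269000 × 31% = R$83390
  R$120000 × 36% = R$43200
  → R$142530
  Less investment credit R$26000 → R$116530

R$201420 > R$116530, so the parallel minimum levy is the binding amount.

R$201420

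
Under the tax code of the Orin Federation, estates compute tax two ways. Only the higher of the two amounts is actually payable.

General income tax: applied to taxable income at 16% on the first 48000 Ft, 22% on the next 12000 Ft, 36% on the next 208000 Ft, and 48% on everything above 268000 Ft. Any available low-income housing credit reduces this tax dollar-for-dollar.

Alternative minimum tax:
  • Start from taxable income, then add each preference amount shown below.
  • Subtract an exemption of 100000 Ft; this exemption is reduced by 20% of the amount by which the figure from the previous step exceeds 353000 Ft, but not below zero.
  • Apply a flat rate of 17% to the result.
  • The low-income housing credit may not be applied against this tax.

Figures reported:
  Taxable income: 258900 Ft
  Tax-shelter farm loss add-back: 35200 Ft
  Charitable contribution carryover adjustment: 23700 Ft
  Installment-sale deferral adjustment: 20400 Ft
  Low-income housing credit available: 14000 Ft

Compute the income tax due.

67924 Ft

General income tax:
  48000 Ft × 16% = 7680 Ft
  12000 Ft × 22% = 2640 Ft
  198900 Ft × 36% = 71604 Ft
  → 81924 Ft
  Less low-income housing credit 14000 Ft → 67924 Ft

Alternative minimum tax:
  Adjusted income: 258900 Ft + 35200 Ft + 23700 Ft + 20400 Ft = 338200 Ft
  Exemption: 338200 Ft ≤ 353000 Ft, so full 100000 Ft applies
  Base: 338200 Ft − 100000 Ft = 238200 Ft
  238200 Ft × 17% = 40494 Ft

67924 Ft > 40494 Ft, so the general income tax governs.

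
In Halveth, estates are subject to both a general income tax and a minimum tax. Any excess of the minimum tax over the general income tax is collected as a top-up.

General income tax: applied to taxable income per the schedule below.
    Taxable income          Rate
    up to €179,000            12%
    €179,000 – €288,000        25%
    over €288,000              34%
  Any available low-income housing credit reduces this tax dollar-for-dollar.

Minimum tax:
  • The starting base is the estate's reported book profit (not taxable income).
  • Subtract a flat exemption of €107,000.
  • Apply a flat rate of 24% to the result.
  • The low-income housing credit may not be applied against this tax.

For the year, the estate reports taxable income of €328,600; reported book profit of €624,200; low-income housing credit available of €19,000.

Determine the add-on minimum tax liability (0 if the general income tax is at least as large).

General income tax:
  €179,000 × 12% = €21,480
  €109,000 × 25% = €27,250
  €40,600 × 34% = €13,804
  → €62,534
  Less low-income housing credit €19,000 → €43,534

Minimum tax:
  Base (reported book profit): €624,200
  Less exemption €107,000 → base €517,200
  €517,200 × 24% = €124,128

Excess of minimum tax over general income tax: €124,128 − €43,534 = €80,594.

€80,594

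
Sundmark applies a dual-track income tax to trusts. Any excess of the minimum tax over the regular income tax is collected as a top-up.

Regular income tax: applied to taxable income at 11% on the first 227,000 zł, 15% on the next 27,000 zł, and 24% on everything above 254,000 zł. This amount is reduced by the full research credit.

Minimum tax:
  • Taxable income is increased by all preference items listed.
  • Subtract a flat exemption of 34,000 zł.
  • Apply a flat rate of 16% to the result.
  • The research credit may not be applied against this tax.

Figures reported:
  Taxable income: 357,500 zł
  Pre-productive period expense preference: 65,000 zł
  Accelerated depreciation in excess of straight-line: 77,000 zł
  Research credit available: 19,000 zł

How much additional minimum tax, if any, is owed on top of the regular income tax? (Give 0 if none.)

39,620 zł

Minimum tax:
  Adjusted income: 357,500 zł + 65,000 zł + 77,000 zł = 499,500 zł
  Less exemption 34,000 zł → base 465,500 zł
  465,500 zł × 16% = 74,480 zł

Regular income tax:
  227,000 zł × 11% = 24,970 zł
  27,000 zł × 15% = 4,050 zł
  103,500 zł × 24% = 24,840 zł
  → 53,860 zł
  Less research credit 19,000 zł → 34,860 zł

Excess of minimum tax over regular income tax: 74,480 zł − 34,860 zł = 39,620 zł.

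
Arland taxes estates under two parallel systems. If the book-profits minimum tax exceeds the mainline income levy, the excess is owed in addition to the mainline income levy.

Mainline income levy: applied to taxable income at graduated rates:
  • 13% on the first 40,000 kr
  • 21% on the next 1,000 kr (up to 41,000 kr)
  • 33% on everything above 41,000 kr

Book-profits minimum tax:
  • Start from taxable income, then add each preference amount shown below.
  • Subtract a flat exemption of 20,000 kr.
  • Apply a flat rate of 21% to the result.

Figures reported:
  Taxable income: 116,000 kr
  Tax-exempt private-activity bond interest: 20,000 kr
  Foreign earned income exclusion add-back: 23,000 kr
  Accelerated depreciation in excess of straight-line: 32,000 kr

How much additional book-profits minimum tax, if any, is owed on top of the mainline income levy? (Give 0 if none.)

Mainline income levy:
  40,000 kr × 13% = 5,200 kr
  1,000 kr × 21% = 210 kr
  75,000 kr × 33% = 24,750 kr
  → 30,160 kr

Book-profits minimum tax:
  Adjusted income: 116,000 kr + 20,000 kr + 23,000 kr + 32,000 kr = 191,000 kr
  Less exemption 20,000 kr → base 171,000 kr
  171,000 kr × 21% = 35,910 kr

Excess of book-profits minimum tax over mainline income levy: 35,910 kr − 30,160 kr = 5,750 kr.

5,750 kr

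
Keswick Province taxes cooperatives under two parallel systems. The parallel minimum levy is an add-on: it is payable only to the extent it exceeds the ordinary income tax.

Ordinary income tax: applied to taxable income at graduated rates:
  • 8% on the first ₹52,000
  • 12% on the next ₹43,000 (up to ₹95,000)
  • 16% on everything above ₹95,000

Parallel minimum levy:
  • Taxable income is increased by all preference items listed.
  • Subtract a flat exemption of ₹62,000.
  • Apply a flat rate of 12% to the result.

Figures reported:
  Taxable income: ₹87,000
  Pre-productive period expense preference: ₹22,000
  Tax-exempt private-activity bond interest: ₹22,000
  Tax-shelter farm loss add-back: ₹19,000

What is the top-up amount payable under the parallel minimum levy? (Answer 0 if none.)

Ordinary income tax:
  ₹52,000 × 8% = ₹4,160
  ₹35,000 × 12% = ₹4,200
  → ₹8,360

Parallel minimum levy:
  Adjusted income: ₹87,000 + ₹22,000 + ₹22,000 + ₹19,000 = ₹150,000
  Less exemption ₹62,000 → base ₹88,000
  ₹88,000 × 12% = ₹10,560

Excess of parallel minimum levy over ordinary income tax: ₹10,560 − ₹8,360 = ₹2,200.

₹2,200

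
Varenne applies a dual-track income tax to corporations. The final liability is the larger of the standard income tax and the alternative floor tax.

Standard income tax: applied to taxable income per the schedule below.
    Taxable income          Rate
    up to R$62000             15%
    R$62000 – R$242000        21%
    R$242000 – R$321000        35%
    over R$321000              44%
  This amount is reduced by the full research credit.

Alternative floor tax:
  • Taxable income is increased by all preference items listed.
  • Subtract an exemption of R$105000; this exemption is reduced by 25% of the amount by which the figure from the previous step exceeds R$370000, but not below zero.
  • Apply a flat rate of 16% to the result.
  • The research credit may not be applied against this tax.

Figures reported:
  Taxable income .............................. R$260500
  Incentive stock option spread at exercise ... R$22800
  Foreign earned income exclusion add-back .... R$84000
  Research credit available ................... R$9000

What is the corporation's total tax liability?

R$44575

Alternative floor tax:
  Adjusted income: R$260500 + R$22800 + R$84000 = R$367300
  Exemption: R$367300 ≤ R$370000, so full R$105000 applies
  Base: R$367300 − R$105000 = R$262300
  R$262300 × 16% = R$41968

Standard income tax:
  R$62000 × 15% = R$9300
  R$180000 × 21% = R$37800
  R$18500 × 35% = R$6475
  → R$53575
  Less research credit R$9000 → R$44575

R$44575 > R$41968, so the standard income tax governs.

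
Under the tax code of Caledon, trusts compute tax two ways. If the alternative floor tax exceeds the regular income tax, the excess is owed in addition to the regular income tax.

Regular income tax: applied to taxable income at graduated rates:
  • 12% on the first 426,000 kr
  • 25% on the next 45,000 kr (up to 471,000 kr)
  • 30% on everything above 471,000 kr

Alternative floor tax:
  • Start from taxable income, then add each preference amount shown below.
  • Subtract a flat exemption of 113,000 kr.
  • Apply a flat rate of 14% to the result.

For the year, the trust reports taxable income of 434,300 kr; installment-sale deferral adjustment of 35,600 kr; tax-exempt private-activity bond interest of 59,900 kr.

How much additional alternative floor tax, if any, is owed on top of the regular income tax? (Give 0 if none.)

Regular income tax:
  426,000 kr × 12% = 51,120 kr
  8,300 kr × 25% = 2,075 kr
  → 53,195 kr

Alternative floor tax:
  Adjusted income: 434,300 kr + 35,600 kr + 59,900 kr = 529,800 kr
  Less exemption 113,000 kr → base 416,800 kr
  416,800 kr × 14% = 58,352 kr

Excess of alternative floor tax over regular income tax: 58,352 kr − 53,195 kr = 5,157 kr.

5,157 kr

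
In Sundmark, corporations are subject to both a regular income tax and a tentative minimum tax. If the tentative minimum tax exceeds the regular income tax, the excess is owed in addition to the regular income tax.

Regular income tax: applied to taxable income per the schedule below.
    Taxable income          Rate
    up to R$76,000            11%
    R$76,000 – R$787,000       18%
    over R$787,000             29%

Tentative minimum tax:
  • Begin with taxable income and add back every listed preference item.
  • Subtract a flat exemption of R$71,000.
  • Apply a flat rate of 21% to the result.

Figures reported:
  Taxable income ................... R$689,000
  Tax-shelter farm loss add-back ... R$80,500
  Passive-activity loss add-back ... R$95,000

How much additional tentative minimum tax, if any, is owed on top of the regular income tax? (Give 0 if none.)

Tentative minimum tax:
  Adjusted income: R$689,000 + R$80,500 + R$95,000 = R$864,500
  Less exemption R$71,000 → base R$793,500
  R$793,500 × 21% = R$166,635

Regular income tax:
  R$76,000 × 11% = R$8,360
  R$613,000 × 18% = R$110,340
  → R$118,700

Excess of tentative minimum tax over regular income tax: R$166,635 − R$118,700 = R$47,935.

R$47,935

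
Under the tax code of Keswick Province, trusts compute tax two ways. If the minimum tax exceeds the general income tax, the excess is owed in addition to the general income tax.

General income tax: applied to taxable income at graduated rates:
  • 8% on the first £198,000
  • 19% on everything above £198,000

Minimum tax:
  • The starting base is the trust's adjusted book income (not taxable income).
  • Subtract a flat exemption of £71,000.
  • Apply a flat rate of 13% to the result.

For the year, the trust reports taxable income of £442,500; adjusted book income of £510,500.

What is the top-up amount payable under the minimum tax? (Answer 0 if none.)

£0

General income tax:
  £198,000 × 8% = £15,840
  £244,500 × 19% = £46,455
  → £62,295

Minimum tax:
  Base (adjusted book income): £510,500
  Less exemption £71,000 → base £439,500
  £439,500 × 13% = £57,135

£57,135 ≤ £62,295, so no add-on is due.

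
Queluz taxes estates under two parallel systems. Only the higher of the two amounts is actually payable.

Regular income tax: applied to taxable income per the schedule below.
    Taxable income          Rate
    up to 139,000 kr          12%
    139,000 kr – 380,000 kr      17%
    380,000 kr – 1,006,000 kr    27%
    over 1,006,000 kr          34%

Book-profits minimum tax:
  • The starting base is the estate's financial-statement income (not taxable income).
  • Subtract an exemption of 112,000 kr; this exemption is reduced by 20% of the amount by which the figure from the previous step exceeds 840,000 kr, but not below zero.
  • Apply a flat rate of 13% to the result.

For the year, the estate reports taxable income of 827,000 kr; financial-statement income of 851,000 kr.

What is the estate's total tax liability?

178,340 kr

Book-profits minimum tax:
  Base (financial-statement income): 851,000 kr
  Exemption: 112,000 kr − 20% × (851,000 kr − 840,000 kr) = 112,000 kr − 2,200 kr = 109,800 kr
  Base: 851,000 kr − 109,800 kr = 741,200 kr
  741,200 kr × 13% = 96,356 kr

Regular income tax:
  139,000 kr × 12% = 16,680 kr
  241,000 kr × 17% = 40,970 kr
  447,000 kr × 27% = 120,690 kr
  → 178,340 kr

178,340 kr > 96,356 kr, so the regular income tax governs.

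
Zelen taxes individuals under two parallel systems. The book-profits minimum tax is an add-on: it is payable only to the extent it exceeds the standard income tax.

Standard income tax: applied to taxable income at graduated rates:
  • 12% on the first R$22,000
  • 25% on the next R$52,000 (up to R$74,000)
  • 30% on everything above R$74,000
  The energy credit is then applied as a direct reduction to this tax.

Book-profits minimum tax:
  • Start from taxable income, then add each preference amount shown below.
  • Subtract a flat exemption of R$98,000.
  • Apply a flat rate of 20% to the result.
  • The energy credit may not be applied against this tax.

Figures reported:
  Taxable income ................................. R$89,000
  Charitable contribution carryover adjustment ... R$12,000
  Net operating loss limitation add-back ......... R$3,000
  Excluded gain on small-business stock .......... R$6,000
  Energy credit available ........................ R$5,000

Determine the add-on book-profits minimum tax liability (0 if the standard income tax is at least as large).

Standard income tax:
  R$22,000 × 12% = R$2,640
  R$52,000 × 25% = R$13,000
  R$15,000 × 30% = R$4,500
  → R$20,140
  Less energy credit R$5,000 → R$15,140

Book-profits minimum tax:
  Adjusted income: R$89,000 + R$12,000 + R$3,000 + R$6,000 = R$110,000
  Less exemption R$98,000 → base R$12,000
  R$12,000 × 20% = R$2,400

R$2,400 ≤ R$15,140, so no add-on is due.

R$0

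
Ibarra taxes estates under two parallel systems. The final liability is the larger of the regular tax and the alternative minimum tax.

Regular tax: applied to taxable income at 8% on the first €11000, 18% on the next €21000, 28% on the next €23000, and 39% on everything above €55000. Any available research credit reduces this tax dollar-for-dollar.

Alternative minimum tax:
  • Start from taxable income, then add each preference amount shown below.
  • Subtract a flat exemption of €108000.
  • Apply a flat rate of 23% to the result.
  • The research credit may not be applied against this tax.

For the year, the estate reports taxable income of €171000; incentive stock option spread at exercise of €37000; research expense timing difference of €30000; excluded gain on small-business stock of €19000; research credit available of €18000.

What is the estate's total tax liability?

€38340

Alternative minimum tax:
  Adjusted income: €171000 + €37000 + €30000 + €19000 = €257000
  Less exemption €108000 → base €149000
  €149000 × 23% = €34270

Regular tax:
  €11000 × 8% = €880
  €21000 × 18% = €3780
  €23000 × 28% = €6440
  €116000 × 39% = €45240
  → €56340
  Less research credit €18000 → €38340

€38340 > €34270, so the regular tax governs.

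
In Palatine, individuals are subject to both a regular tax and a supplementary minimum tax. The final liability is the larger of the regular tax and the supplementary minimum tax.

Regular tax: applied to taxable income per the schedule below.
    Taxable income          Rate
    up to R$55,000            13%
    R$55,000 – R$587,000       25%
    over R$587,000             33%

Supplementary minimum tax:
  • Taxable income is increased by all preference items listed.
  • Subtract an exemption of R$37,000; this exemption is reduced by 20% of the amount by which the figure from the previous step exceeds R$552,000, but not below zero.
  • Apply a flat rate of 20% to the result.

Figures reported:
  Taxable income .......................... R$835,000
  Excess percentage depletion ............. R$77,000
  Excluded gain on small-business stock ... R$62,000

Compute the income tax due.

R$221,990

Supplementary minimum tax:
  Adjusted income: R$835,000 + R$77,000 + R$62,000 = R$974,000
  Exemption: 20% × (R$974,000 − R$552,000) = R$84,400 ≥ R$37,000, so the exemption is fully phased out
  Base: R$974,000 − R$0 = R$974,000
  R$974,000 × 20% = R$194,800

Regular tax:
  R$55,000 × 13% = R$7,150
  R$532,000 × 25% = R$133,000
  R$248,000 × 33% = R$81,840
  → R$221,990

R$221,990 > R$194,800, so the regular tax governs.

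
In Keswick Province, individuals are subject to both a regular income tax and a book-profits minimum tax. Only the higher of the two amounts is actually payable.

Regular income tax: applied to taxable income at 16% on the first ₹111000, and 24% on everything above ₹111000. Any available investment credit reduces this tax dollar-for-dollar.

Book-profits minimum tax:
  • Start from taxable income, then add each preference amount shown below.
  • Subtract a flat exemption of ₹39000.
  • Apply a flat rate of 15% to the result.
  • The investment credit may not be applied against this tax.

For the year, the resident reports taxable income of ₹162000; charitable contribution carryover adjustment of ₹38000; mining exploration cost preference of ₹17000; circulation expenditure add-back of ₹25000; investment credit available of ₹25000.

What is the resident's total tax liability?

₹30450

Book-profits minimum tax:
  Adjusted income: ₹162000 + ₹38000 + ₹17000 + ₹25000 = ₹242000
  Less exemption ₹39000 → base ₹203000
  ₹203000 × 15% = ₹30450

Regular income tax:
  ₹111000 × 16% = ₹17760
  ₹51000 × 24% = ₹12240
  → ₹30000
  Less investment credit ₹25000 → ₹5000

₹30450 > ₹5000, so the book-profits minimum tax is the binding amount.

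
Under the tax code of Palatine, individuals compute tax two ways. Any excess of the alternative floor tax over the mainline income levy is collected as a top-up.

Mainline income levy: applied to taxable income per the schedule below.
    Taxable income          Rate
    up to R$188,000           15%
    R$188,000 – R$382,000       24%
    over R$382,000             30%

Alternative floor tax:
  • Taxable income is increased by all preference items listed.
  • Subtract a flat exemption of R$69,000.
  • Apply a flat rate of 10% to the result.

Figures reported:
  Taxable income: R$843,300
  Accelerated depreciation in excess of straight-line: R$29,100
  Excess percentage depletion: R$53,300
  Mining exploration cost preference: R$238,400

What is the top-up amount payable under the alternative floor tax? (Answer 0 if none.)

R$0

Mainline income levy:
  R$188,000 × 15% = R$28,200
  R$194,000 × 24% = R$46,560
  R$461,300 × 30% = R$138,390
  → R$213,150

Alternative floor tax:
  Adjusted income: R$843,300 + R$29,100 + R$53,300 + R$238,400 = R$1,164,100
  Less exemption R$69,000 → base R$1,095,100
  R$1,095,100 × 10% = R$109,510

R$109,510 ≤ R$213,150, so no add-on is due.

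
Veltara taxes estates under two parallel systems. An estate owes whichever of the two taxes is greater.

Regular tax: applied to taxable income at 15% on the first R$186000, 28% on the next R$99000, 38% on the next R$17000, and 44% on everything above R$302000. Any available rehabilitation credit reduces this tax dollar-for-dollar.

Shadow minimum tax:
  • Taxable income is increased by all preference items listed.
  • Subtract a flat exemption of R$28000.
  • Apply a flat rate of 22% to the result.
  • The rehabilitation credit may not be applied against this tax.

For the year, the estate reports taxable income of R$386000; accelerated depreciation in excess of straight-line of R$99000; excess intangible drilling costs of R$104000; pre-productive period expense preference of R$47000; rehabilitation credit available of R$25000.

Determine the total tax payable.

R$133760

Regular tax:
  R$186000 × 15% = R$27900
  R$99000 × 28% = R$27720
  R$17000 × 38% = R$6460
  R$84000 × 44% = R$36960
  → R$99040
  Less rehabilitation credit R$25000 → R$74040

Shadow minimum tax:
  Adjusted income: R$386000 + R$99000 + R$104000 + R$47000 = R$636000
  Less exemption R$28000 → base R$608000
  R$608000 × 22% = R$133760

R$133760 > R$74040, so the shadow minimum tax is the binding amount.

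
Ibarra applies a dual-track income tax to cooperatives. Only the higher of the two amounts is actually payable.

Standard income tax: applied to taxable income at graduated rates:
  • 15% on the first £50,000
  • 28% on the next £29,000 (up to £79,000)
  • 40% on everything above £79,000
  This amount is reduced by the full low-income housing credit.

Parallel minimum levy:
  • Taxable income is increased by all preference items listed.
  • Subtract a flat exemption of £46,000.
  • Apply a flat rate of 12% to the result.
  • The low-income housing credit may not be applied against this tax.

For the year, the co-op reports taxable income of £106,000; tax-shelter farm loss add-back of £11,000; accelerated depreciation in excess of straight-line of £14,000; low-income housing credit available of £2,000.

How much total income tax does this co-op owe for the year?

£24,420

Standard income tax:
  £50,000 × 15% = £7,500
  £29,000 × 28% = £8,120
  £27,000 × 40% = £10,800
  → £26,420
  Less low-income housing credit £2,000 → £24,420

Parallel minimum levy:
  Adjusted income: £106,000 + £11,000 + £14,000 = £131,000
  Less exemption £46,000 → base £85,000
  £85,000 × 12% = £10,200

£24,420 > £10,200, so the standard income tax governs.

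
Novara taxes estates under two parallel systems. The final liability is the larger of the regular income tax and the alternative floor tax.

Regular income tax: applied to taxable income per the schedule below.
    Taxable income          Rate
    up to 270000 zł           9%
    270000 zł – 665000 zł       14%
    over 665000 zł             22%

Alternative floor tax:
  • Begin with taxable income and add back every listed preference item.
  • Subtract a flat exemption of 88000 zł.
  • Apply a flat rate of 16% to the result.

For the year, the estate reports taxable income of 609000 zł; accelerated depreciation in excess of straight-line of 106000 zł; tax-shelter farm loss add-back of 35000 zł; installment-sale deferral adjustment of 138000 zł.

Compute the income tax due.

Alternative floor tax:
  Adjusted income: 609000 zł + 106000 zł + 35000 zł + 138000 zł = 888000 zł
  Less exemption 88000 zł → base 800000 zł
  800000 zł × 16% = 128000 zł

Regular income tax:
  270000 zł × 9% = 24300 zł
  339000 zł × 14% = 47460 zł
  → 71760 zł

128000 zł > 71760 zł, so the alternative floor tax is the binding amount.

128000 zł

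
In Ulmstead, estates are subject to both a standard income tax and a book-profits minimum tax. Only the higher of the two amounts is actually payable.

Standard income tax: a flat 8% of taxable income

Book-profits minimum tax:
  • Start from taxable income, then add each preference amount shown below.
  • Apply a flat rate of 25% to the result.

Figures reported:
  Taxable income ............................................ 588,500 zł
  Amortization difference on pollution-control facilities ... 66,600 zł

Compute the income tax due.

163,775 zł

Book-profits minimum tax:
  Adjusted income: 588,500 zł + 66,600 zł = 655,100 zł
  655,100 zł × 25% = 163,775 zł

Standard income tax:
  588,500 zł × 8% = 47,080 zł

163,775 zł > 47,080 zł, so the book-profits minimum tax is the binding amount.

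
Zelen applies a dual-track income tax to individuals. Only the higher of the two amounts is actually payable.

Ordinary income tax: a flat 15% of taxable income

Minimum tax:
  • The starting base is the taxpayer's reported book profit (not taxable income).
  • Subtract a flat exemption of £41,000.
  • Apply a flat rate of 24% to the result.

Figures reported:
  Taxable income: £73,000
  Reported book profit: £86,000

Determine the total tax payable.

Ordinary income tax:
  £73,000 × 15% = £10,950

Minimum tax:
  Base (reported book profit): £86,000
  Less exemption £41,000 → base £45,000
  £45,000 × 24% = £10,800

£10,950 > £10,800, so the ordinary income tax governs.

£10,950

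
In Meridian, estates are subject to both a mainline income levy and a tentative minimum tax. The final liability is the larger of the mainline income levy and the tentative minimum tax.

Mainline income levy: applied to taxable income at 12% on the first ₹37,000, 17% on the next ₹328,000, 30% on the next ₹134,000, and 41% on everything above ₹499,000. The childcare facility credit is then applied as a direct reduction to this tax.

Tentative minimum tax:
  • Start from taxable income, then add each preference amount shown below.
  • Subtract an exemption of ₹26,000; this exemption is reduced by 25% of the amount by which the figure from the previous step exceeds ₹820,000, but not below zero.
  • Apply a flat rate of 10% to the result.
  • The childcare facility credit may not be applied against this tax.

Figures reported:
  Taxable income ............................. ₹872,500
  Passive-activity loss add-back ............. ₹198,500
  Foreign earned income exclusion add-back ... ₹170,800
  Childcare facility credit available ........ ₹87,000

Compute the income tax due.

Mainline income levy:
  ₹37,000 × 12% = ₹4,440
  ₹328,000 × 17% = ₹55,760
  ₹134,000 × 30% = ₹40,200
  ₹373,500 × 41% = ₹153,135
  → ₹253,535
  Less childcare facility credit ₹87,000 → ₹166,535

Tentative minimum tax:
  Adjusted income: ₹872,500 + ₹198,500 + ₹170,800 = ₹1,241,800
  Exemption: 25% × (₹1,241,800 − ₹820,000) = ₹105,450 ≥ ₹26,000, so the exemption is fully phased out
  Base: ₹1,241,800 − ₹0 = ₹1,241,800
  ₹1,241,800 × 10% = ₹124,180

₹166,535 > ₹124,180, so the mainline income levy governs.

₹166,535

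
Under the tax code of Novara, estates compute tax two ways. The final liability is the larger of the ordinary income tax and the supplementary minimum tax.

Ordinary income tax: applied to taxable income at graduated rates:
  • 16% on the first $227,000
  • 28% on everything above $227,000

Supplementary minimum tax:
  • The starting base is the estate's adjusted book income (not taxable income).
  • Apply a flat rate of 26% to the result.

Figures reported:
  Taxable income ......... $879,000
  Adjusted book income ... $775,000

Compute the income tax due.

Supplementary minimum tax:
  Base (adjusted book income): $775,000
  $775,000 × 26% = $201,500

Ordinary income tax:
  $227,000 × 16% = $36,320
  $652,000 × 28% = $182,560
  → $218,880

$218,880 > $201,500, so the ordinary income tax governs.

$218,880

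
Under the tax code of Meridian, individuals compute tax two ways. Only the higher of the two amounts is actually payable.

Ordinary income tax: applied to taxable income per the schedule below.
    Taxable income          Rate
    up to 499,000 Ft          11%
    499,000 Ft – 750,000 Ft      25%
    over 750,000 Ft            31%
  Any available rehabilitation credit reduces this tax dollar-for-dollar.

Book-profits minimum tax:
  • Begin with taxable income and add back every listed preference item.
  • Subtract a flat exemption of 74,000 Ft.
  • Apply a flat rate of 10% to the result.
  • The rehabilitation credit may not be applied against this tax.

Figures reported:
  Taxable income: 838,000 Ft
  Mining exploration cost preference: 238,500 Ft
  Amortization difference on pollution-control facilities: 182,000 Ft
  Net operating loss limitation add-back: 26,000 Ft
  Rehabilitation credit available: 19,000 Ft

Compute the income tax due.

125,920 Ft

Ordinary income tax:
  499,000 Ft × 11% = 54,890 Ft
  251,000 Ft × 25% = 62,750 Ft
  88,000 Ft × 31% = 27,280 Ft
  → 144,920 Ft
  Less rehabilitation credit 19,000 Ft → 125,920 Ft

Book-profits minimum tax:
  Adjusted income: 838,000 Ft + 238,500 Ft + 182,000 Ft + 26,000 Ft = 1,284,500 Ft
  Less exemption 74,000 Ft → base 1,210,500 Ft
  1,210,500 Ft × 10% = 121,050 Ft

125,920 Ft > 121,050 Ft, so the ordinary income tax governs.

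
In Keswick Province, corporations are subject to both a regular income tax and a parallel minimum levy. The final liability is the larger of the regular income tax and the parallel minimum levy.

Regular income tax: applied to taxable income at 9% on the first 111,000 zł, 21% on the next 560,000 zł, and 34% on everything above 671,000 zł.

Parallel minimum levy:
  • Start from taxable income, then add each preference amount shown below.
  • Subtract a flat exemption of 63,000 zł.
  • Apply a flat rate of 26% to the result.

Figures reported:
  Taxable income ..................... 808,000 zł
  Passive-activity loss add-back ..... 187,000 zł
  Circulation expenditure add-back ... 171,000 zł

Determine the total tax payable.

Regular income tax:
  111,000 zł × 9% = 9,990 zł
  560,000 zł × 21% = 117,600 zł
  137,000 zł × 34% = 46,580 zł
  → 174,170 zł

Parallel minimum levy:
  Adjusted income: 808,000 zł + 187,000 zł + 171,000 zł = 1,166,000 zł
  Less exemption 63,000 zł → base 1,103,000 zł
  1,103,000 zł × 26% = 286,780 zł

286,780 zł > 174,170 zł, so the parallel minimum levy is the binding amount.

286,780 zł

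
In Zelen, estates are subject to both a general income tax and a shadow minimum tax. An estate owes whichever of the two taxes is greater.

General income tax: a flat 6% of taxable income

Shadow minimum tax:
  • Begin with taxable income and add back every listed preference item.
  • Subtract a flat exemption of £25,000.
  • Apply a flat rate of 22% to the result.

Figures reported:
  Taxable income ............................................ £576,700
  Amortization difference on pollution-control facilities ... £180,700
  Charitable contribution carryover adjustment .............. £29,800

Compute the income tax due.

Shadow minimum tax:
  Adjusted income: £576,700 + £180,700 + £29,800 = £787,200
  Less exemption £25,000 → base £762,200
  £762,200 × 22% = £167,684

General income tax:
  £576,700 × 6% = £34,602

£167,684 > £34,602, so the shadow minimum tax is the binding amount.

£167,684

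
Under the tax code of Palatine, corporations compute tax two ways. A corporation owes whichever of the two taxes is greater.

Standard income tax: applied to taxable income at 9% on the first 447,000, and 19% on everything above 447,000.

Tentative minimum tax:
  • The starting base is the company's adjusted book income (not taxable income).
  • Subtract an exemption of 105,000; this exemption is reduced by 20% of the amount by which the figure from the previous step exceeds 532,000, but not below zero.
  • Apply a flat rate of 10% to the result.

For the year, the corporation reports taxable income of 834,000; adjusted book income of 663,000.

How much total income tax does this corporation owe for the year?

113,760

Tentative minimum tax:
  Base (adjusted book income): 663,000
  Exemption: 105,000 − 20% × (663,000 − 532,000) = 105,000 − 26,200 = 78,800
  Base: 663,000 − 78,800 = 584,200
  584,200 × 10% = 58,420

Standard income tax:
  447,000 × 9% = 40,230
  387,000 × 19% = 73,530
  → 113,760

113,760 > 58,420, so the standard income tax governs.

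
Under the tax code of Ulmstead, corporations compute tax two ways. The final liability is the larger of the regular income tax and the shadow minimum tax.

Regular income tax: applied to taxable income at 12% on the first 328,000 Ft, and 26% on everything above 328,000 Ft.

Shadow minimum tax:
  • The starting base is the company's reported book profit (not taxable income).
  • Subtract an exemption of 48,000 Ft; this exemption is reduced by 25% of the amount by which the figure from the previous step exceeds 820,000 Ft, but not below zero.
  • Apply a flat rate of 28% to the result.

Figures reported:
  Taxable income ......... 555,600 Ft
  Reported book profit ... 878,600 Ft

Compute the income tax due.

236,670 Ft

Regular income tax:
  328,000 Ft × 12% = 39,360 Ft
  227,600 Ft × 26% = 59,176 Ft
  → 98,536 Ft

Shadow minimum tax:
  Base (reported book profit): 878,600 Ft
  Exemption: 48,000 Ft − 25% × (878,600 Ft − 820,000 Ft) = 48,000 Ft − 14,650 Ft = 33,350 Ft
  Base: 878,600 Ft − 33,350 Ft = 845,250 Ft
  845,250 Ft × 28% = 236,670 Ft

236,670 Ft > 98,536 Ft, so the shadow minimum tax is the binding amount.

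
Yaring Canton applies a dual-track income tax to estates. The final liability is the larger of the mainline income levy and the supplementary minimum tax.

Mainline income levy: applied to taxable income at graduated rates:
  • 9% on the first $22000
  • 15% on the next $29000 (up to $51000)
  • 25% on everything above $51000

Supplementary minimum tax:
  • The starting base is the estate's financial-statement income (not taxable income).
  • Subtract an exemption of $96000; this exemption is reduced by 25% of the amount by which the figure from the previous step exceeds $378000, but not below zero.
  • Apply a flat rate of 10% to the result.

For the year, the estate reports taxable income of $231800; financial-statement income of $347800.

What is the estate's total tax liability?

$51530

Mainline income levy:
  $22000 × 9% = $1980
  $29000 × 15% = $4350
  $180800 × 25% = $45200
  → $51530

Supplementary minimum tax:
  Base (financial-statement income): $347800
  Exemption: $347800 ≤ $378000, so full $96000 applies
  Base: $347800 − $96000 = $251800
  $251800 × 10% = $25180

$51530 > $25180, so the mainline income levy governs.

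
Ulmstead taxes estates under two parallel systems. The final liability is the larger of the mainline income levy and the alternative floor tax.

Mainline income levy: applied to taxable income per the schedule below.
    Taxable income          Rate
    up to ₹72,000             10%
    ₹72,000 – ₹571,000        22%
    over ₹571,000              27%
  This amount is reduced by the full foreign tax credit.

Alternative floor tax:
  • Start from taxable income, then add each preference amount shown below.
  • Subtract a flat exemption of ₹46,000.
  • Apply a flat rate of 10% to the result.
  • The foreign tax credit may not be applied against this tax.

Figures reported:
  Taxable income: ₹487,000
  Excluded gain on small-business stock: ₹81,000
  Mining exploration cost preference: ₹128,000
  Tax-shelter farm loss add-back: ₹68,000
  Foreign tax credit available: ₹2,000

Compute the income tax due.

Alternative floor tax:
  Adjusted income: ₹487,000 + ₹81,000 + ₹128,000 + ₹68,000 = ₹764,000
  Less exemption ₹46,000 → base ₹718,000
  ₹718,000 × 10% = ₹71,800

Mainline income levy:
  ₹72,000 × 10% = ₹7,200
  ₹415,000 × 22% = ₹91,300
  → ₹98,500
  Less foreign tax credit ₹2,000 → ₹96,500

₹96,500 > ₹71,800, so the mainline income levy governs.

₹96,500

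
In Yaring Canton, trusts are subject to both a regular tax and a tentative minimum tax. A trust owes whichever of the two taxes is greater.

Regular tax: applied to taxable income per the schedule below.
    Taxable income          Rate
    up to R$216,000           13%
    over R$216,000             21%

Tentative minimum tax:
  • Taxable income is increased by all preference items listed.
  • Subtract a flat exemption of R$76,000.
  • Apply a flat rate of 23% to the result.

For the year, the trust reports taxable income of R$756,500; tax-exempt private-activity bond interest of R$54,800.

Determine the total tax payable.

Regular tax:
  R$216,000 × 13% = R$28,080
  R$540,500 × 21% = R$113,505
  → R$141,585

Tentative minimum tax:
  Adjusted income: R$756,500 + R$54,800 = R$811,300
  Less exemption R$76,000 → base R$735,300
  R$735,300 × 23% = R$169,119

R$169,119 > R$141,585, so the tentative minimum tax is the binding amount.

R$169,119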